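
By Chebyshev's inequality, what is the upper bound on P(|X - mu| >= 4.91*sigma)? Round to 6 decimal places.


P <= 1/k^2
k^2 = 4.91^2 = 24.1081
1/k^2 = 1 / 24.1081 ≈ 0.04147983

0.041480


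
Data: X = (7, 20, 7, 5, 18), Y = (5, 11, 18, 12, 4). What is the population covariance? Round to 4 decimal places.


Cov = (1/n)*sum((xi-xbar)(yi-ybar))
n = 5, xbar = 57/5 = 11.4, ybar = 50/5 = 10
sum((xi-xbar)(yi-ybar)) = -57
Cov = -57 / 5 = -11.4

-11.4000


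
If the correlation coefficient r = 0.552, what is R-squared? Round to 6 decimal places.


R^2 = r^2 = (0.552)^2 = 0.304704

0.304704


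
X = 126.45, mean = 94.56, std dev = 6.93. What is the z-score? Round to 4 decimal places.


z = (X - mu) / sigma
X - mu = 126.45 - 94.56 = 31.89
z = 31.89 / 6.93 = 1063/231 ≈ 4.601732

4.6017


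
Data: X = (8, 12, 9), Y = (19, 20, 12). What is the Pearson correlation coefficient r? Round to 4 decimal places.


r = sum((xi-xbar)(yi-ybar)) / sqrt(sum((xi-xbar)^2) * sum((yi-ybar)^2))
n = 3, xbar = 29/3 ≈ 9.666667, ybar = 51/3 = 17
Sxy = sum((xi-xbar)(yi-ybar)) = 7
Sxx = sum((xi-xbar)^2) = 26/3 ≈ 8.666667
Syy = sum((yi-ybar)^2) = 38
sqrt(Sxx*Syy) ≈ 18.147543
r = Sxy / sqrt(Sxx*Syy) = 7 / 18.147543 ≈ 0.385727

0.3857


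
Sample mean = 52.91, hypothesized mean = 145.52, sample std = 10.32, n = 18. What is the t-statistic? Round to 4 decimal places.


t = (xbar - mu0) / (s/sqrt(n))
xbar - mu0 = 52.91 - 145.52 = -92.61
sqrt(18) ≈ 4.24264069
s/sqrt(n) = 10.32 / 4.24264069 ≈ 2.43244733
t = -92.61 / 2.43244733 ≈ -38.072767

-38.0728


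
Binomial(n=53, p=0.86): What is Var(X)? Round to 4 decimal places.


Var = n*p*(1-p) = 53 * 0.86 * 0.14 = 6.3812

6.3812


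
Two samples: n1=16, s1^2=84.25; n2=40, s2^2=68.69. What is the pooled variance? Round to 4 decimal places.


sp^2 = ((n1-1)*s1^2 + (n2-1)*s2^2)/(n1+n2-2)
(n1-1)*s1^2 = 15 * 84.25 = 1263.75
(n2-1)*s2^2 = 39 * 68.69 = 2678.91
numerator = 1263.75 + 2678.91 = 3942.66
n1+n2-2 = 54
sp^2 = 3942.66 / 54 = 65711/900 ≈ 73.012222

73.0122


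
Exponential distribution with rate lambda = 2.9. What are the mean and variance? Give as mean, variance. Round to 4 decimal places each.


mean = 1/lam, var = 1/lam^2
mean = 1 / 2.9 = 10/29 ≈ 0.344828
lam^2 = 2.9^2 = 8.41
var = 1 / 8.41 = 100/841 ≈ 0.118906

0.3448, 0.1189


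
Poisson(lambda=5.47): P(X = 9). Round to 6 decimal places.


P = e^(-lam) * lam^k / k!
e^(-5.47) ≈ 0.004211232
lam^k = 5.47^9 ≈ 4384155.373007
k! = 9! = 362880
P = 0.004211232 * 4384155.373007 / 362880 ≈ 0.050878

0.050878


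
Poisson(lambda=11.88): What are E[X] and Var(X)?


E[X] = Var(X) = lambda = 11.88

11.88, 11.88


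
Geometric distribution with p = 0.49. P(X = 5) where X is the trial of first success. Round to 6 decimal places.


P = (1-p)^(k-1) * p
(1-p)^(k-1) = 0.51^4 = 0.06765201
P = 0.06765201 * 0.49 ≈ 0.03314948

0.033149


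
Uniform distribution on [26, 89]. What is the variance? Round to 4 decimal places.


Var = (b-a)^2 / 12
(b-a)^2 = (89 - 26)^2 = 3969
Var = 3969/12 = 330.75

330.7500


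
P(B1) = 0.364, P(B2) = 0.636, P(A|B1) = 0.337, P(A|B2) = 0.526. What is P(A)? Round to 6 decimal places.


P(A) = P(A|B1)*P(B1) + P(A|B2)*P(B2)
P(A|B1)*P(B1) = 0.337 * 0.364 = 0.122668
P(A|B2)*P(B2) = 0.526 * 0.636 = 0.334536
P(A) = 0.122668 + 0.334536 = 0.457204

0.457204


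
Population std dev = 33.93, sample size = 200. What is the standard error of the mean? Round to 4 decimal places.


SE = sigma / sqrt(n)
sqrt(200) ≈ 14.142136
SE = 33.93 / 14.142136 ≈ 2.399213

2.3992


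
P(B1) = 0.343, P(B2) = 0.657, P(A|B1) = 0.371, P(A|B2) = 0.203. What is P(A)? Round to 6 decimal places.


P(A) = P(A|B1)*P(B1) + P(A|B2)*P(B2)
P(A|B1)*P(B1) = 0.371 * 0.343 = 0.127253
P(A|B2)*P(B2) = 0.203 * 0.657 = 0.133371
P(A) = 0.127253 + 0.133371 = 0.260624

0.260624


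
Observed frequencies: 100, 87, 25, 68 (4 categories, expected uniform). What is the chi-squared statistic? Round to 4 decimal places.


chi2 = sum((O-E)^2/E), E = total/4
total = 280, E = 280/4 = 70
(100 - 70)^2 / 70 = 900 / 70 = 90/7 ≈ 12.857143
(87 - 70)^2 / 70 = 289 / 70 = 289/70 ≈ 4.128571
(25 - 70)^2 / 70 = 2025 / 70 = 405/14 ≈ 28.928571
(68 - 70)^2 / 70 = 4 / 70 = 2/35 ≈ 0.057143
chi2 = 1609/35 ≈ 45.971429

45.9714


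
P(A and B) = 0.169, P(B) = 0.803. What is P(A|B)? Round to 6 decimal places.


P(A|B) = P(A and B) / P(B) = 0.169 / 0.803 = 169/803 ≈ 0.21046077

0.210461


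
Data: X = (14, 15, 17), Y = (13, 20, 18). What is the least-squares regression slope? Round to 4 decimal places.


b = sum((xi-xbar)(yi-ybar)) / sum((xi-xbar)^2)
n = 3, xbar = 46/3 ≈ 15.333333, ybar = 51/3 = 17
Sxy = sum((xi-xbar)(yi-ybar)) = 6
Sxx = sum((xi-xbar)^2) = 14/3 ≈ 4.666667
b = Sxy / Sxx = 9/7 ≈ 1.285714

1.2857


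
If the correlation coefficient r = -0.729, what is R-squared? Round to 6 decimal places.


R^2 = r^2 = (-0.729)^2 = 0.531441

0.531441


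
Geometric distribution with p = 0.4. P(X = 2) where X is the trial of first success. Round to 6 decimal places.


P = (1-p)^(k-1) * p
(1-p)^(k-1) = 0.6^1 = 0.6
P = 0.6 * 0.4 = 0.24

0.240000


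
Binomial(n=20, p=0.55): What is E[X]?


E[X] = n*p = 20 * 0.55 = 11

11


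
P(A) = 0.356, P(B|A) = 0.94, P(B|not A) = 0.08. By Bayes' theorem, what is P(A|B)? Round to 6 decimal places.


P(A|B) = P(B|A)*P(A) / P(B), P(B) = P(B|A)*P(A) + P(B|not A)*P(not A)
P(B|A)*P(A) = 0.94 * 0.356 = 0.33464
P(B|not A)*P(not A) = 0.08 * 0.644 = 0.05152
P(B) = 0.33464 + 0.05152 = 0.38616
P(A|B) = 0.33464 / 0.38616 = 4183/4827 ≈ 0.86658380

0.866584


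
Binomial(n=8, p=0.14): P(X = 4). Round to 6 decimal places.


P = C(n,k) * p^k * (1-p)^(n-k)
C(8,4) = 70
p^k = 0.14^4 = 0.00038416
(1-p)^(n-k) = 0.86^4 ≈ 0.5470082
P = 70 * 0.00038416 * 0.5470082 ≈ 0.014710

0.014710


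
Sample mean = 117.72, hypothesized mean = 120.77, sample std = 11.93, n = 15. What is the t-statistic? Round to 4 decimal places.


t = (xbar - mu0) / (s/sqrt(n))
xbar - mu0 = 117.72 - 120.77 = -3.05
sqrt(15) ≈ 3.87298335
s/sqrt(n) = 11.93 / 3.87298335 ≈ 3.08031275
t = -3.05 / 3.08031275 ≈ -0.990159

-0.9902


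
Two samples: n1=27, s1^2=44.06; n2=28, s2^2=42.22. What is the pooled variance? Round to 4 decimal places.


sp^2 = ((n1-1)*s1^2 + (n2-1)*s2^2)/(n1+n2-2)
(n1-1)*s1^2 = 26 * 44.06 = 1145.56
(n2-1)*s2^2 = 27 * 42.22 = 1139.94
numerator = 1145.56 + 1139.94 = 2285.5
n1+n2-2 = 53
sp^2 = 2285.5 / 53 = 4571/106 ≈ 43.122642

43.1226


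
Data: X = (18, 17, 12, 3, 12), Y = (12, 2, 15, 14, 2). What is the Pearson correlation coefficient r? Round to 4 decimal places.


r = sum((xi-xbar)(yi-ybar)) / sqrt(sum((xi-xbar)^2) * sum((yi-ybar)^2))
n = 5, xbar = 62/5 = 12.4, ybar = 45/5 = 9
Sxy = sum((xi-xbar)(yi-ybar)) = -62
Sxx = sum((xi-xbar)^2) = 141.2
Syy = sum((yi-ybar)^2) = 168
sqrt(Sxx*Syy) ≈ 154.018181
r = Sxy / sqrt(Sxx*Syy) = -62 / 154.018181 ≈ -0.402550

-0.4025


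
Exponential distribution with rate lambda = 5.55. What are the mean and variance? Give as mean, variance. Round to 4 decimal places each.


mean = 1/lam, var = 1/lam^2
mean = 1 / 5.55 = 20/111 ≈ 0.180180
lam^2 = 5.55^2 = 30.8025
var = 1 / 30.8025 ≈ 0.032465

0.1802, 0.0325


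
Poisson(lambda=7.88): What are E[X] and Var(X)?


E[X] = Var(X) = lambda = 7.88

7.88, 7.88


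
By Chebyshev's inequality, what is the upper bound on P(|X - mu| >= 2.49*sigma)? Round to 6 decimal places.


P <= 1/k^2
k^2 = 2.49^2 = 6.2001
1/k^2 = 1 / 6.2001 ≈ 0.16128772

0.161288


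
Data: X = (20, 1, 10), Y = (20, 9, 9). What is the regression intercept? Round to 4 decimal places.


a = ybar - b*xbar, where b = sum((xi-xbar)(yi-ybar)) / sum((xi-xbar)^2)
n = 3, xbar = 31/3 ≈ 10.333333, ybar = 38/3 ≈ 12.666667
Sxy = sum((xi-xbar)(yi-ybar)) = 319/3 ≈ 106.333333
Sxx = sum((xi-xbar)^2) = 542/3 ≈ 180.666667
b = Sxy / Sxx = 319/542 ≈ 0.588561
a = 12.666667 - 0.588561 * 10.333333 = 3569/542 ≈ 6.584871

6.5849


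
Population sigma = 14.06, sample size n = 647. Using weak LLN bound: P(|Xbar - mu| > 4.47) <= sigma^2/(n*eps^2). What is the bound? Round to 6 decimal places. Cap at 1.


bound = min(1, sigma^2/(n*eps^2))
sigma^2 = 14.06^2 = 197.6836
n*eps^2 = 647 * 4.47^2 = 647 * 19.9809 = 12927.6423
sigma^2/(n*eps^2) = 197.6836 / 12927.6423 ≈ 0.01529154

0.015292


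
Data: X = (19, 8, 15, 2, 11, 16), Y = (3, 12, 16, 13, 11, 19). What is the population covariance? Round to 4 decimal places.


Cov = (1/n)*sum((xi-xbar)(yi-ybar))
n = 6, xbar = 71/6 ≈ 11.833333, ybar = 74/6 = 37/3 ≈ 12.333333
sum((xi-xbar)(yi-ybar)) = -95/3 ≈ -31.666667
Cov = -31.666667 / 6 = -95/18 ≈ -5.277778

-5.2778


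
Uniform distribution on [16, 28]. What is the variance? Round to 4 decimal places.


Var = (b-a)^2 / 12
(b-a)^2 = (28 - 16)^2 = 144
Var = 144/12 = 12

12.0000


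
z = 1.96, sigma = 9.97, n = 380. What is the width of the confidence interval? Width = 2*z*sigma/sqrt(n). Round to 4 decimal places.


width = 2*z*sigma/sqrt(n)
2*z*sigma = 2 * 1.96 * 9.97 = 39.0824
sqrt(380) ≈ 19.493589
width = 39.0824 / 19.493589 ≈ 2.004885

2.0049


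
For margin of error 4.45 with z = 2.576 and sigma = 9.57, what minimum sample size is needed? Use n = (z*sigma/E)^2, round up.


z*sigma/E = 2.576 * 9.57 / 4.45 ≈ 5.539847
(z*sigma/E)^2 ≈ 30.689907
round up: n = 31

31


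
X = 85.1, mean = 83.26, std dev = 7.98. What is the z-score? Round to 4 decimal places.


z = (X - mu) / sigma
X - mu = 85.1 - 83.26 = 1.84
z = 1.84 / 7.98 = 92/399 ≈ 0.230576

0.2306


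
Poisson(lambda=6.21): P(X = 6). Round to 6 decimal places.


P = e^(-lam) * lam^k / k!
e^(-6.21) ≈ 0.002009237
lam^k = 6.21^6 ≈ 57352.136506
k! = 6! = 720
P = 0.002009237 * 57352.136506 / 720 ≈ 0.160047

0.160047


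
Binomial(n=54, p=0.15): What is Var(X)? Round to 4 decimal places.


Var = n*p*(1-p) = 54 * 0.15 * 0.85 = 6.885

6.8850


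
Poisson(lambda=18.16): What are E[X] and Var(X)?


E[X] = Var(X) = lambda = 18.16

18.16, 18.16


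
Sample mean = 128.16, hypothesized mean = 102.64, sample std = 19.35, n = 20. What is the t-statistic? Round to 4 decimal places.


t = (xbar - mu0) / (s/sqrt(n))
xbar - mu0 = 128.16 - 102.64 = 25.52
sqrt(20) ≈ 4.47213595
s/sqrt(n) = 19.35 / 4.47213595 ≈ 4.32679154
t = 25.52 / 4.32679154 ≈ 5.898135

5.8981


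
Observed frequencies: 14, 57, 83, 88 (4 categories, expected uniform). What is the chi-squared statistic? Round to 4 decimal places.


chi2 = sum((O-E)^2/E), E = total/4
total = 242, E = 242/4 = 60.5
(14 - 60.5)^2 / 60.5 = 2162.25 / 60.5 = 8649/242 ≈ 35.739669
(57 - 60.5)^2 / 60.5 = 12.25 / 60.5 = 49/242 ≈ 0.202479
(83 - 60.5)^2 / 60.5 = 506.25 / 60.5 = 2025/242 ≈ 8.367769
(88 - 60.5)^2 / 60.5 = 756.25 / 60.5 = 12.5
chi2 = 6874/121 ≈ 56.809917

56.8099


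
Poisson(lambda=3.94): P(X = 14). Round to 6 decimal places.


P = e^(-lam) * lam^k / k!
e^(-3.94) ≈ 0.01944821
lam^k = 3.94^14 ≈ 217243657.311127
k! = 14! = 87178291200
P = 0.01944821 * 217243657.311127 / 87178291200 ≈ 0.000048

0.000048


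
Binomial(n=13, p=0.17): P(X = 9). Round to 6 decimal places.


P = C(n,k) * p^k * (1-p)^(n-k)
C(13,9) = 715
p^k = 0.17^9 ≈ 0.0000001185879
(1-p)^(n-k) = 0.83^4 ≈ 0.4745832
P = 715 * 0.0000001185879 * 0.4745832 ≈ 0.000040

0.000040


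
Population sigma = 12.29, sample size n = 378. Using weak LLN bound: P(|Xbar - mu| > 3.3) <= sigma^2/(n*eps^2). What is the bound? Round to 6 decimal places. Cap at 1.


bound = min(1, sigma^2/(n*eps^2))
sigma^2 = 12.29^2 = 151.0441
n*eps^2 = 378 * 3.3^2 = 378 * 10.89 = 4116.42
sigma^2/(n*eps^2) = 151.0441 / 4116.42 ≈ 0.03669307

0.036693


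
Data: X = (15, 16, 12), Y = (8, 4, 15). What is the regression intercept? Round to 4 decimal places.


a = ybar - b*xbar, where b = sum((xi-xbar)(yi-ybar)) / sum((xi-xbar)^2)
n = 3, xbar = 43/3 ≈ 14.333333, ybar = 27/3 = 9
Sxy = sum((xi-xbar)(yi-ybar)) = -23
Sxx = sum((xi-xbar)^2) = 26/3 ≈ 8.666667
b = Sxy / Sxx = -69/26 ≈ -2.653846
a = 9 - (-2.653846) * 14.333333 = 1223/26 ≈ 47.038462

47.0385


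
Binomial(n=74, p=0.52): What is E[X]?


E[X] = n*p = 74 * 0.52 = 38.48

38.48


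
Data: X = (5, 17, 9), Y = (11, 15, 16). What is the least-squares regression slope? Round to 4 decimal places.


b = sum((xi-xbar)(yi-ybar)) / sum((xi-xbar)^2)
n = 3, xbar = 31/3 ≈ 10.333333, ybar = 42/3 = 14
Sxy = sum((xi-xbar)(yi-ybar)) = 20
Sxx = sum((xi-xbar)^2) = 224/3 ≈ 74.666667
b = Sxy / Sxx = 15/56 ≈ 0.267857

0.2679


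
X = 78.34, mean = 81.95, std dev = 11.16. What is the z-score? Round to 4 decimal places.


z = (X - mu) / sigma
X - mu = 78.34 - 81.95 = -3.61
z = -3.61 / 11.16 = -361/1116 ≈ -0.323477

-0.3235


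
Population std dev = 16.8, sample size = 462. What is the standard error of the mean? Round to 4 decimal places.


SE = sigma / sqrt(n)
sqrt(462) ≈ 21.494185
SE = 16.8 / 21.494185 ≈ 0.781607

0.7816


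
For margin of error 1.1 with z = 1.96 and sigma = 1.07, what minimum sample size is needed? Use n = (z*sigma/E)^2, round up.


z*sigma/E = 1.96 * 1.07 / 1.1 = 5243/2750 ≈ 1.906545
(z*sigma/E)^2 ≈ 3.634916
round up: n = 4

4


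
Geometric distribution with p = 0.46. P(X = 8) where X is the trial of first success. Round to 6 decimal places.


P = (1-p)^(k-1) * p
(1-p)^(k-1) = 0.54^7 ≈ 0.01338925
P = 0.01338925 * 0.46 ≈ 0.006159056

0.006159


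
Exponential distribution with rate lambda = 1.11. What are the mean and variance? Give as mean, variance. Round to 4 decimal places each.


mean = 1/lam, var = 1/lam^2
mean = 1 / 1.11 = 100/111 ≈ 0.900901
lam^2 = 1.11^2 = 1.2321
var = 1 / 1.2321 ≈ 0.811622

0.9009, 0.8116


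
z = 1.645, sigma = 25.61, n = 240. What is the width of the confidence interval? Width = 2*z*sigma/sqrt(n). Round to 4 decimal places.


width = 2*z*sigma/sqrt(n)
2*z*sigma = 2 * 1.645 * 25.61 = 84.2569
sqrt(240) ≈ 15.491933
width = 84.2569 / 15.491933 ≈ 5.438760

5.4388


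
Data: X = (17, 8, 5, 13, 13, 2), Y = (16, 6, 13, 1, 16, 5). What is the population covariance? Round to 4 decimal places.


Cov = (1/n)*sum((xi-xbar)(yi-ybar))
n = 6, xbar = 58/6 = 29/3 ≈ 9.666667, ybar = 57/6 = 9.5
sum((xi-xbar)(yi-ybar)) = 65
Cov = 65 / 6 = 65/6 ≈ 10.833333

10.8333


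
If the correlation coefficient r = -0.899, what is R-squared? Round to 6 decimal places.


R^2 = r^2 = (-0.899)^2 = 0.808201

0.808201


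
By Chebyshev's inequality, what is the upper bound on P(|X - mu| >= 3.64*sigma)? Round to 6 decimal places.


P <= 1/k^2
k^2 = 3.64^2 = 13.2496
1/k^2 = 1 / 13.2496 = 625/8281 ≈ 0.07547398

0.075474


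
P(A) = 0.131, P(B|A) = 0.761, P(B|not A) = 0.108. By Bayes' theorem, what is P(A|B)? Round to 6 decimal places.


P(A|B) = P(B|A)*P(A) / P(B), P(B) = P(B|A)*P(A) + P(B|not A)*P(not A)
P(B|A)*P(A) = 0.761 * 0.131 = 0.099691
P(B|not A)*P(not A) = 0.108 * 0.869 = 0.093852
P(B) = 0.099691 + 0.093852 = 0.193543
P(A|B) = 0.099691 / 0.193543 ≈ 0.51508450

0.515085


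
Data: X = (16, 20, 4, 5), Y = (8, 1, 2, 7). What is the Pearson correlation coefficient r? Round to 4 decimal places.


r = sum((xi-xbar)(yi-ybar)) / sqrt(sum((xi-xbar)^2) * sum((yi-ybar)^2))
n = 4, xbar = 45/4 = 11.25, ybar = 18/4 = 4.5
Sxy = sum((xi-xbar)(yi-ybar)) = -11.5
Sxx = sum((xi-xbar)^2) = 190.75
Syy = sum((yi-ybar)^2) = 37
sqrt(Sxx*Syy) ≈ 84.010416
r = Sxy / sqrt(Sxx*Syy) = -11.5 / 84.010416 ≈ -0.136888

-0.1369


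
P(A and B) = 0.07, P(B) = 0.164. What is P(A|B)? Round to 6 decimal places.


P(A|B) = P(A and B) / P(B) = 0.07 / 0.164 = 35/82 ≈ 0.42682927

0.426829


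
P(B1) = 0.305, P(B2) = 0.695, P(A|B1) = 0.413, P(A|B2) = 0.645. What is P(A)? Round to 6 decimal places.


P(A) = P(A|B1)*P(B1) + P(A|B2)*P(B2)
P(A|B1)*P(B1) = 0.413 * 0.305 = 0.125965
P(A|B2)*P(B2) = 0.645 * 0.695 = 0.448275
P(A) = 0.125965 + 0.448275 = 0.57424

0.574240


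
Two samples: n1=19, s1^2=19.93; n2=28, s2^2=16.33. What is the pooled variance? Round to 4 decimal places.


sp^2 = ((n1-1)*s1^2 + (n2-1)*s2^2)/(n1+n2-2)
(n1-1)*s1^2 = 18 * 19.93 = 358.74
(n2-1)*s2^2 = 27 * 16.33 = 440.91
numerator = 358.74 + 440.91 = 799.65
n1+n2-2 = 45
sp^2 = 799.65 / 45 = 17.77

17.7700


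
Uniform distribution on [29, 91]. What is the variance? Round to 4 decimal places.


Var = (b-a)^2 / 12
(b-a)^2 = (91 - 29)^2 = 3844
Var = 3844/12 ≈ 320.333333

320.3333


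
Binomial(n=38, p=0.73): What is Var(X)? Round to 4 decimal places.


Var = n*p*(1-p) = 38 * 0.73 * 0.27 = 7.4898

7.4898


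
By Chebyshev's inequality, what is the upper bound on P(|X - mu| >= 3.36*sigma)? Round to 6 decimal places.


P <= 1/k^2
k^2 = 3.36^2 = 11.2896
1/k^2 = 1 / 11.2896 = 625/7056 ≈ 0.08857710

0.088577


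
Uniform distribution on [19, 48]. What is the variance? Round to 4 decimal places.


Var = (b-a)^2 / 12
(b-a)^2 = (48 - 19)^2 = 841
Var = 841/12 ≈ 70.083333

70.0833


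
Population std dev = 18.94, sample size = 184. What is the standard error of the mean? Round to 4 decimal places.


SE = sigma / sqrt(n)
sqrt(184) ≈ 13.564660
SE = 18.94 / 13.564660 ≈ 1.396275

1.3963


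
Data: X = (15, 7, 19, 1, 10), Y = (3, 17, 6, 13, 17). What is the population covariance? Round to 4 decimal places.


Cov = (1/n)*sum((xi-xbar)(yi-ybar))
n = 5, xbar = 52/5 = 10.4, ybar = 56/5 = 11.2
sum((xi-xbar)(yi-ybar)) = -121.4
Cov = -121.4 / 5 = -24.28

-24.2800


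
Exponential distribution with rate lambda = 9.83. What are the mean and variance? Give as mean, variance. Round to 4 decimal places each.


mean = 1/lam, var = 1/lam^2
mean = 1 / 9.83 = 100/983 ≈ 0.101729
lam^2 = 9.83^2 = 96.6289
var = 1 / 96.6289 ≈ 0.010349

0.1017, 0.0103


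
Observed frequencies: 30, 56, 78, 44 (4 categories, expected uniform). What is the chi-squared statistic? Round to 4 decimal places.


chi2 = sum((O-E)^2/E), E = total/4
total = 208, E = 208/4 = 52
(30 - 52)^2 / 52 = 484 / 52 = 121/13 ≈ 9.307692
(56 - 52)^2 / 52 = 16 / 52 = 4/13 ≈ 0.307692
(78 - 52)^2 / 52 = 676 / 52 = 13
(44 - 52)^2 / 52 = 64 / 52 = 16/13 ≈ 1.230769
chi2 = 310/13 ≈ 23.846154

23.8462


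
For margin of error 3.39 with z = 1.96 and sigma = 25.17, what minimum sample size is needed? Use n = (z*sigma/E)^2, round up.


z*sigma/E = 1.96 * 25.17 / 3.39 = 41111/2825 ≈ 14.552566
(z*sigma/E)^2 ≈ 211.777188
round up: n = 212

212


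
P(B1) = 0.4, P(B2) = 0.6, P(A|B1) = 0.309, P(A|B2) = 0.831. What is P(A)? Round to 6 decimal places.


P(A) = P(A|B1)*P(B1) + P(A|B2)*P(B2)
P(A|B1)*P(B1) = 0.309 * 0.4 = 0.1236
P(A|B2)*P(B2) = 0.831 * 0.6 = 0.4986
P(A) = 0.1236 + 0.4986 = 0.6222

0.622200


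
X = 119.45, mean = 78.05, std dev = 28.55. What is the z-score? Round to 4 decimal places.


z = (X - mu) / sigma
X - mu = 119.45 - 78.05 = 41.4
z = 41.4 / 28.55 = 828/571 ≈ 1.450088

1.4501


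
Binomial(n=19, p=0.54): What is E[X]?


E[X] = n*p = 19 * 0.54 = 10.26

10.26


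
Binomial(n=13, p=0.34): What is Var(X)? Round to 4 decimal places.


Var = n*p*(1-p) = 13 * 0.34 * 0.66 = 2.9172

2.9172


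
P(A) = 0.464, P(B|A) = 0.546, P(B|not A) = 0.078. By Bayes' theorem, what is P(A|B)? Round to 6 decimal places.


P(A|B) = P(B|A)*P(A) / P(B), P(B) = P(B|A)*P(A) + P(B|not A)*P(not A)
P(B|A)*P(A) = 0.546 * 0.464 = 0.253344
P(B|not A)*P(not A) = 0.078 * 0.536 = 0.041808
P(B) = 0.253344 + 0.041808 = 0.295152
P(A|B) = 0.253344 / 0.295152 = 406/473 ≈ 0.85835095

0.858351


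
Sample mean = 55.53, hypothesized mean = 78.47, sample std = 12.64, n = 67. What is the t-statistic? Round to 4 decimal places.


t = (xbar - mu0) / (s/sqrt(n))
xbar - mu0 = 55.53 - 78.47 = -22.94
sqrt(67) ≈ 8.18535277
s/sqrt(n) = 12.64 / 8.18535277 ≈ 1.54422178
t = -22.94 / 1.54422178 ≈ -14.855379

-14.8554


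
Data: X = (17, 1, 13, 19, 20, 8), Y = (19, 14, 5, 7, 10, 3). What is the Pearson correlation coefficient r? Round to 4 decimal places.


r = sum((xi-xbar)(yi-ybar)) / sqrt(sum((xi-xbar)^2) * sum((yi-ybar)^2))
n = 6, xbar = 78/6 = 13, ybar = 58/6 = 29/3 ≈ 9.666667
Sxy = sum((xi-xbar)(yi-ybar)) = 5
Sxx = sum((xi-xbar)^2) = 270
Syy = sum((yi-ybar)^2) = 538/3 ≈ 179.333333
sqrt(Sxx*Syy) ≈ 220.045450
r = Sxy / sqrt(Sxx*Syy) = 5 / 220.045450 ≈ 0.022723

0.0227


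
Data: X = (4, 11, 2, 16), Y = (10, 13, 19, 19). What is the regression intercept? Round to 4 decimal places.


a = ybar - b*xbar, where b = sum((xi-xbar)(yi-ybar)) / sum((xi-xbar)^2)
n = 4, xbar = 33/4 = 8.25, ybar = 61/4 = 15.25
Sxy = sum((xi-xbar)(yi-ybar)) = 21.75
Sxx = sum((xi-xbar)^2) = 124.75
b = Sxy / Sxx = 87/499 ≈ 0.174349
a = 15.25 - 0.174349 * 8.25 = 6892/499 ≈ 13.811623

13.8116


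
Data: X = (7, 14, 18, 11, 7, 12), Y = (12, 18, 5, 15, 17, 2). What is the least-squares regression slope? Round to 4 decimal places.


b = sum((xi-xbar)(yi-ybar)) / sum((xi-xbar)^2)
n = 6, xbar = 69/6 = 11.5, ybar = 69/6 = 11.5
Sxy = sum((xi-xbar)(yi-ybar)) = -59.5
Sxx = sum((xi-xbar)^2) = 89.5
b = Sxy / Sxx = -119/179 ≈ -0.664804

-0.6648


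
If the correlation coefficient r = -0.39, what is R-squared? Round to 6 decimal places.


R^2 = r^2 = (-0.39)^2 = 0.1521

0.152100


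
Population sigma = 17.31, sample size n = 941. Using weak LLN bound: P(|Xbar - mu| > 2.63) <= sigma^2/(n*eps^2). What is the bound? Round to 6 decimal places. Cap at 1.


bound = min(1, sigma^2/(n*eps^2))
sigma^2 = 17.31^2 = 299.6361
n*eps^2 = 941 * 2.63^2 = 941 * 6.9169 = 6508.8029
sigma^2/(n*eps^2) = 299.6361 / 6508.8029 ≈ 0.04603552

0.046036


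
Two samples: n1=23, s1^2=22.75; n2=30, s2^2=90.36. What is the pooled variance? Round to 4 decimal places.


sp^2 = ((n1-1)*s1^2 + (n2-1)*s2^2)/(n1+n2-2)
(n1-1)*s1^2 = 22 * 22.75 = 500.5
(n2-1)*s2^2 = 29 * 90.36 = 2620.44
numerator = 500.5 + 2620.44 = 3120.94
n1+n2-2 = 51
sp^2 = 3120.94 / 51 = 156047/2550 ≈ 61.194902

61.1949


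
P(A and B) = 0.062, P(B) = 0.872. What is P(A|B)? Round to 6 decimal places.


P(A|B) = P(A and B) / P(B) = 0.062 / 0.872 = 31/436 ≈ 0.07110092

0.071101


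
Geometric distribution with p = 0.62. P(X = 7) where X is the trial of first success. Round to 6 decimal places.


P = (1-p)^(k-1) * p
(1-p)^(k-1) = 0.38^6 ≈ 0.003010936
P = 0.003010936 * 0.62 ≈ 0.001866781

0.001867


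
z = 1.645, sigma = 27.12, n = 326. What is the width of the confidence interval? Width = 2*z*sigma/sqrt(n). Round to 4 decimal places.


width = 2*z*sigma/sqrt(n)
2*z*sigma = 2 * 1.645 * 27.12 = 89.2248
sqrt(326) ≈ 18.055470
width = 89.2248 / 18.055470 ≈ 4.941705

4.9417


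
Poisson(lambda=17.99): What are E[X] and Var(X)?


E[X] = Var(X) = lambda = 17.99

17.99, 17.99


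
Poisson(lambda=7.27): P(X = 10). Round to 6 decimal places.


P = e^(-lam) * lam^k / k!
e^(-7.27) ≈ 0.0006961120
lam^k = 7.27^10 ≈ 412424169.553411
k! = 10! = 3628800
P = 0.0006961120 * 412424169.553411 / 3628800 ≈ 0.079115

0.079115


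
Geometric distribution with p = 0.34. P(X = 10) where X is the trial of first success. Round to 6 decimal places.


P = (1-p)^(k-1) * p
(1-p)^(k-1) = 0.66^9 ≈ 0.02376268
P = 0.02376268 * 0.34 ≈ 0.008079311

0.008079


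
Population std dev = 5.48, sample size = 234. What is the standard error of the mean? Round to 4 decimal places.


SE = sigma / sqrt(n)
sqrt(234) ≈ 15.297059
SE = 5.48 / 15.297059 ≈ 0.358239

0.3582


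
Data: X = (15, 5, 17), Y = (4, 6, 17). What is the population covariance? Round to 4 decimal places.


Cov = (1/n)*sum((xi-xbar)(yi-ybar))
n = 3, xbar = 37/3 ≈ 12.333333, ybar = 27/3 = 9
sum((xi-xbar)(yi-ybar)) = 46
Cov = 46 / 3 = 46/3 ≈ 15.333333

15.3333


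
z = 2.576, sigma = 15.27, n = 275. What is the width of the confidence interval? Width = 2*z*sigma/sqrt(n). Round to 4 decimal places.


width = 2*z*sigma/sqrt(n)
2*z*sigma = 2 * 2.576 * 15.27 = 78.67104
sqrt(275) ≈ 16.583124
width = 78.67104 / 16.583124 ≈ 4.744042

4.7440


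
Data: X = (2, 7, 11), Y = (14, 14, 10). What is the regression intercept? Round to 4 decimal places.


a = ybar - b*xbar, where b = sum((xi-xbar)(yi-ybar)) / sum((xi-xbar)^2)
n = 3, xbar = 20/3 ≈ 6.666667, ybar = 38/3 ≈ 12.666667
Sxy = sum((xi-xbar)(yi-ybar)) = -52/3 ≈ -17.333333
Sxx = sum((xi-xbar)^2) = 122/3 ≈ 40.666667
b = Sxy / Sxx = -26/61 ≈ -0.426230
a = 12.666667 - (-0.426230) * 6.666667 = 946/61 ≈ 15.508197

15.5082


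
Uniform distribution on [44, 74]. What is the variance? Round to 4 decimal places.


Var = (b-a)^2 / 12
(b-a)^2 = (74 - 44)^2 = 900
Var = 900/12 = 75

75.0000


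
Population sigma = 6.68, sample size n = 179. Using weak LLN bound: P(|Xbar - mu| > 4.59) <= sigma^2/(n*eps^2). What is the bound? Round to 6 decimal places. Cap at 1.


bound = min(1, sigma^2/(n*eps^2))
sigma^2 = 6.68^2 = 44.6224
n*eps^2 = 179 * 4.59^2 = 179 * 21.0681 = 3771.1899
sigma^2/(n*eps^2) = 44.6224 / 3771.1899 ≈ 0.01183245

0.011832


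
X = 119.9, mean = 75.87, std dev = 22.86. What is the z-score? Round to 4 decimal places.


z = (X - mu) / sigma
X - mu = 119.9 - 75.87 = 44.03
z = 44.03 / 22.86 = 4403/2286 ≈ 1.926072

1.9261


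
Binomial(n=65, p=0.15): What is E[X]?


E[X] = n*p = 65 * 0.15 = 9.75

9.75


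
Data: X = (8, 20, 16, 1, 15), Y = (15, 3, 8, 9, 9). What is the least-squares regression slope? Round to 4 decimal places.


b = sum((xi-xbar)(yi-ybar)) / sum((xi-xbar)^2)
n = 5, xbar = 60/5 = 12, ybar = 44/5 = 8.8
Sxy = sum((xi-xbar)(yi-ybar)) = -76
Sxx = sum((xi-xbar)^2) = 226
b = Sxy / Sxx = -38/113 ≈ -0.336283

-0.3363


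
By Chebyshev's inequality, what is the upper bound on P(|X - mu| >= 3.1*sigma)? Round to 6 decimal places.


P <= 1/k^2
k^2 = 3.1^2 = 9.61
1/k^2 = 1 / 9.61 = 100/961 ≈ 0.10405827

0.104058


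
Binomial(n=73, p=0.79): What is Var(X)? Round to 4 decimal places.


Var = n*p*(1-p) = 73 * 0.79 * 0.21 = 12.1107

12.1107


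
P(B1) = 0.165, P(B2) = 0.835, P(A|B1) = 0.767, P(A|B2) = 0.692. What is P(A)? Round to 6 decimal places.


P(A) = P(A|B1)*P(B1) + P(A|B2)*P(B2)
P(A|B1)*P(B1) = 0.767 * 0.165 = 0.126555
P(A|B2)*P(B2) = 0.692 * 0.835 = 0.57782
P(A) = 0.126555 + 0.57782 = 0.704375

0.704375


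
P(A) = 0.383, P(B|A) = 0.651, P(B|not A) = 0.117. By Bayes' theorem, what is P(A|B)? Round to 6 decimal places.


P(A|B) = P(B|A)*P(A) / P(B), P(B) = P(B|A)*P(A) + P(B|not A)*P(not A)
P(B|A)*P(A) = 0.651 * 0.383 = 0.249333
P(B|not A)*P(not A) = 0.117 * 0.617 = 0.072189
P(B) = 0.249333 + 0.072189 = 0.321522
P(A|B) = 0.249333 / 0.321522 ≈ 0.77547726

0.775477


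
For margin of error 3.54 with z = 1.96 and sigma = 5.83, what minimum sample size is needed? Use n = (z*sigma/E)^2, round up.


z*sigma/E = 1.96 * 5.83 / 3.54 = 28567/8850 ≈ 3.227910
(z*sigma/E)^2 ≈ 10.419400
round up: n = 11

11


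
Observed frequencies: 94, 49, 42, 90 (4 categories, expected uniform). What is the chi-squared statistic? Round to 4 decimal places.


chi2 = sum((O-E)^2/E), E = total/4
total = 275, E = 275/4 = 68.75
(94 - 68.75)^2 / 68.75 = 637.5625 / 68.75 = 10201/1100 ≈ 9.273636
(49 - 68.75)^2 / 68.75 = 390.0625 / 68.75 = 6241/1100 ≈ 5.673636
(42 - 68.75)^2 / 68.75 = 715.5625 / 68.75 = 11449/1100 ≈ 10.408182
(90 - 68.75)^2 / 68.75 = 451.5625 / 68.75 = 289/44 ≈ 6.568182
chi2 = 8779/275 ≈ 31.923636

31.9236


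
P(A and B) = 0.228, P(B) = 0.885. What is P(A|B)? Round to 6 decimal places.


P(A|B) = P(A and B) / P(B) = 0.228 / 0.885 = 76/295 ≈ 0.25762712

0.257627


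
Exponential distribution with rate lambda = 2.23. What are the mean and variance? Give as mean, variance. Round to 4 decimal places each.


mean = 1/lam, var = 1/lam^2
mean = 1 / 2.23 = 100/223 ≈ 0.448430
lam^2 = 2.23^2 = 4.9729
var = 1 / 4.9729 ≈ 0.201090

0.4484, 0.2011


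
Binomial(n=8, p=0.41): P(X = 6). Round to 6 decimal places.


P = C(n,k) * p^k * (1-p)^(n-k)
C(8,6) = 28
p^k = 0.41^6 ≈ 0.004750104
(1-p)^(n-k) = 0.59^2 = 0.3481
P = 28 * 0.004750104 * 0.3481 ≈ 0.046298

0.046298


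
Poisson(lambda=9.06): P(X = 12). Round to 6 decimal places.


P = e^(-lam) * lam^k / k!
e^(-9.06) ≈ 0.0001162230
lam^k = 9.06^12 ≈ 305871048716.796863
k! = 12! = 479001600
P = 0.0001162230 * 305871048716.796863 / 479001600 ≈ 0.074215

0.074215


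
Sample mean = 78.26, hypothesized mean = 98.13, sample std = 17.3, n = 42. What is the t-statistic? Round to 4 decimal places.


t = (xbar - mu0) / (s/sqrt(n))
xbar - mu0 = 78.26 - 98.13 = -19.87
sqrt(42) ≈ 6.48074070
s/sqrt(n) = 17.3 / 6.48074070 ≈ 2.66944795
t = -19.87 / 2.66944795 ≈ -7.443487

-7.4435


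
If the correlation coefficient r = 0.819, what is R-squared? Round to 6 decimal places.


R^2 = r^2 = (0.819)^2 = 0.670761

0.670761


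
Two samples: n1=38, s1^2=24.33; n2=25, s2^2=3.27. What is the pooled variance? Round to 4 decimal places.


sp^2 = ((n1-1)*s1^2 + (n2-1)*s2^2)/(n1+n2-2)
(n1-1)*s1^2 = 37 * 24.33 = 900.21
(n2-1)*s2^2 = 24 * 3.27 = 78.48
numerator = 900.21 + 78.48 = 978.69
n1+n2-2 = 61
sp^2 = 978.69 / 61 = 97869/6100 ≈ 16.044098

16.0441


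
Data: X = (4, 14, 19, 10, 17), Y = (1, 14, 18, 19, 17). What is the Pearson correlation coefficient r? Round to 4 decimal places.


r = sum((xi-xbar)(yi-ybar)) / sqrt(sum((xi-xbar)^2) * sum((yi-ybar)^2))
n = 5, xbar = 64/5 = 12.8, ybar = 69/5 = 13.8
Sxy = sum((xi-xbar)(yi-ybar)) = 137.8
Sxx = sum((xi-xbar)^2) = 142.8
Syy = sum((yi-ybar)^2) = 218.8
sqrt(Sxx*Syy) ≈ 176.761534
r = Sxy / sqrt(Sxx*Syy) = 137.8 / 176.761534 ≈ 0.779581

0.7796


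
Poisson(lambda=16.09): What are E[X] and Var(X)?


E[X] = Var(X) = lambda = 16.09

16.09, 16.09


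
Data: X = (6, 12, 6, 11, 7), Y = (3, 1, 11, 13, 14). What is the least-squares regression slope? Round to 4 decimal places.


b = sum((xi-xbar)(yi-ybar)) / sum((xi-xbar)^2)
n = 5, xbar = 42/5 = 8.4, ybar = 42/5 = 8.4
Sxy = sum((xi-xbar)(yi-ybar)) = -15.8
Sxx = sum((xi-xbar)^2) = 33.2
b = Sxy / Sxx = -79/166 ≈ -0.475904

-0.4759


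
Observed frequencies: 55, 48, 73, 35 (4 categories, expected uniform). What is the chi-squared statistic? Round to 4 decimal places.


chi2 = sum((O-E)^2/E), E = total/4
total = 211, E = 211/4 = 52.75
(55 - 52.75)^2 / 52.75 = 5.0625 / 52.75 = 81/844 ≈ 0.095972
(48 - 52.75)^2 / 52.75 = 22.5625 / 52.75 = 361/844 ≈ 0.427725
(73 - 52.75)^2 / 52.75 = 410.0625 / 52.75 = 6561/844 ≈ 7.773697
(35 - 52.75)^2 / 52.75 = 315.0625 / 52.75 = 5041/844 ≈ 5.972749
chi2 = 3011/211 ≈ 14.270142

14.2701


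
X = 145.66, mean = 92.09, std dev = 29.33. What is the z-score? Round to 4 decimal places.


z = (X - mu) / sigma
X - mu = 145.66 - 92.09 = 53.57
z = 53.57 / 29.33 = 5357/2933 ≈ 1.826458

1.8265


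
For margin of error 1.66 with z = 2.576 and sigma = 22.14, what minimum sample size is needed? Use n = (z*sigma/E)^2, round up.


z*sigma/E = 2.576 * 22.14 / 1.66 ≈ 34.357012
(z*sigma/E)^2 ≈ 1180.404277
round up: n = 1181

1181


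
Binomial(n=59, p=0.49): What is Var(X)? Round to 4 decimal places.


Var = n*p*(1-p) = 59 * 0.49 * 0.51 = 14.7441

14.7441


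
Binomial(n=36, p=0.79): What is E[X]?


E[X] = n*p = 36 * 0.79 = 28.44

28.44


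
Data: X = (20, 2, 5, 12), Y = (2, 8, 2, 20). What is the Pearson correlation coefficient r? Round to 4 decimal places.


r = sum((xi-xbar)(yi-ybar)) / sqrt(sum((xi-xbar)^2) * sum((yi-ybar)^2))
n = 4, xbar = 39/4 = 9.75, ybar = 32/4 = 8
Sxy = sum((xi-xbar)(yi-ybar)) = -6
Sxx = sum((xi-xbar)^2) = 192.75
Syy = sum((yi-ybar)^2) = 216
sqrt(Sxx*Syy) ≈ 204.044113
r = Sxy / sqrt(Sxx*Syy) = -6 / 204.044113 ≈ -0.029405

-0.0294


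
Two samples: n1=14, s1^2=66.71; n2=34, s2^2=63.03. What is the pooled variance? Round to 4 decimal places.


sp^2 = ((n1-1)*s1^2 + (n2-1)*s2^2)/(n1+n2-2)
(n1-1)*s1^2 = 13 * 66.71 = 867.23
(n2-1)*s2^2 = 33 * 63.03 = 2079.99
numerator = 867.23 + 2079.99 = 2947.22
n1+n2-2 = 46
sp^2 = 2947.22 / 46 = 64.07

64.0700


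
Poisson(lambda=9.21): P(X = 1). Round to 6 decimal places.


P = e^(-lam) * lam^k / k!
e^(-9.21) ≈ 0.0001000340
lam^k = 9.21^1 = 9.21
k! = 1! = 1
P = 0.0001000340 * 9.21 / 1 ≈ 0.000921

0.000921


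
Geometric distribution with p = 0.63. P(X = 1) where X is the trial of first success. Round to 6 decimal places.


P = (1-p)^(k-1) * p
(1-p)^(k-1) = 0.37^0 = 1
P = 1 * 0.63 = 0.63

0.630000


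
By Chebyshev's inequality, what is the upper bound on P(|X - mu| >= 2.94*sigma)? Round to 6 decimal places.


P <= 1/k^2
k^2 = 2.94^2 = 8.6436
1/k^2 = 1 / 8.6436 ≈ 0.11569254

0.115693


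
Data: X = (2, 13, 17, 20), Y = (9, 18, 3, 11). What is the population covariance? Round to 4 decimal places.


Cov = (1/n)*sum((xi-xbar)(yi-ybar))
n = 4, xbar = 52/4 = 13, ybar = 41/4 = 10.25
sum((xi-xbar)(yi-ybar)) = -10
Cov = -10 / 4 = -2.5

-2.5000


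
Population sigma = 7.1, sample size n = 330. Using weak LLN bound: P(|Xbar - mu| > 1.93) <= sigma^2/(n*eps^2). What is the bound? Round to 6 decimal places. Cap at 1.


bound = min(1, sigma^2/(n*eps^2))
sigma^2 = 7.1^2 = 50.41
n*eps^2 = 330 * 1.93^2 = 330 * 3.7249 = 1229.217
sigma^2/(n*eps^2) = 50.41 / 1229.217 ≈ 0.04100985

0.041010


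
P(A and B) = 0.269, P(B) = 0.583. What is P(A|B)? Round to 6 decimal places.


P(A|B) = P(A and B) / P(B) = 0.269 / 0.583 = 269/583 ≈ 0.46140652

0.461407


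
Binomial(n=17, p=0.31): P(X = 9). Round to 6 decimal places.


P = C(n,k) * p^k * (1-p)^(n-k)
C(17,9) = 24310
p^k = 0.31^9 ≈ 0.00002643962
(1-p)^(n-k) = 0.69^8 ≈ 0.05137984
P = 24310 * 0.00002643962 * 0.05137984 ≈ 0.033024

0.033024


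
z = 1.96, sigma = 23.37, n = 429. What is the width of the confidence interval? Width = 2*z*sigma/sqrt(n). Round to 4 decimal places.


width = 2*z*sigma/sqrt(n)
2*z*sigma = 2 * 1.96 * 23.37 = 91.6104
sqrt(429) ≈ 20.712315
width = 91.6104 / 20.712315 ≈ 4.422992

4.4230


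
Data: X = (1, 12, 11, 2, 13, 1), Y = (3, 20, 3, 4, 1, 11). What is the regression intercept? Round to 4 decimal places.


a = ybar - b*xbar, where b = sum((xi-xbar)(yi-ybar)) / sum((xi-xbar)^2)
n = 6, xbar = 40/6 = 20/3 ≈ 6.666667, ybar = 42/6 = 7
Sxy = sum((xi-xbar)(yi-ybar)) = 28
Sxx = sum((xi-xbar)^2) = 520/3 ≈ 173.333333
b = Sxy / Sxx = 21/130 ≈ 0.161538
a = 7 - 0.161538 * 6.666667 = 77/13 ≈ 5.923077

5.9231


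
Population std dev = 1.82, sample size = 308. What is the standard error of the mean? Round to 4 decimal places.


SE = sigma / sqrt(n)
sqrt(308) ≈ 17.549929
SE = 1.82 / 17.549929 ≈ 0.103704

0.1037


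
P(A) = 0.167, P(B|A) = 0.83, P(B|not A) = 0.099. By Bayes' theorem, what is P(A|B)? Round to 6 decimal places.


P(A|B) = P(B|A)*P(A) / P(B), P(B) = P(B|A)*P(A) + P(B|not A)*P(not A)
P(B|A)*P(A) = 0.83 * 0.167 = 0.13861
P(B|not A)*P(not A) = 0.099 * 0.833 = 0.082467
P(B) = 0.13861 + 0.082467 = 0.221077
P(A|B) = 0.13861 / 0.221077 ≈ 0.62697612

0.626976


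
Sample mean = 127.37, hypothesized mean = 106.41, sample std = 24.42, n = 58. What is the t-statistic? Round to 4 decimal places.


t = (xbar - mu0) / (s/sqrt(n))
xbar - mu0 = 127.37 - 106.41 = 20.96
sqrt(58) ≈ 7.61577311
s/sqrt(n) = 24.42 / 7.61577311 ≈ 3.20650309
t = 20.96 / 3.20650309 ≈ 6.536716

6.5367


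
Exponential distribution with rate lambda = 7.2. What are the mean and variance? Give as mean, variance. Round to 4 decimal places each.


mean = 1/lam, var = 1/lam^2
mean = 1 / 7.2 = 5/36 ≈ 0.138889
lam^2 = 7.2^2 = 51.84
var = 1 / 51.84 = 25/1296 ≈ 0.019290

0.1389, 0.0193


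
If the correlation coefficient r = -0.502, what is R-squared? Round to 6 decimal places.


R^2 = r^2 = (-0.502)^2 = 0.252004

0.252004


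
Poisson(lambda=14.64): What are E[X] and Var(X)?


E[X] = Var(X) = lambda = 14.64

14.64, 14.64


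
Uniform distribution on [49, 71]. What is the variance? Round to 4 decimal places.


Var = (b-a)^2 / 12
(b-a)^2 = (71 - 49)^2 = 484
Var = 484/12 ≈ 40.333333

40.3333


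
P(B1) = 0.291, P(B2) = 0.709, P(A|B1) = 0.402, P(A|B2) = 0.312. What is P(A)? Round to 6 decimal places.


P(A) = P(A|B1)*P(B1) + P(A|B2)*P(B2)
P(A|B1)*P(B1) = 0.402 * 0.291 = 0.116982
P(A|B2)*P(B2) = 0.312 * 0.709 = 0.221208
P(A) = 0.116982 + 0.221208 = 0.33819

0.338190


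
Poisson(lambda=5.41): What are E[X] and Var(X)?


E[X] = Var(X) = lambda = 5.41

5.41, 5.41


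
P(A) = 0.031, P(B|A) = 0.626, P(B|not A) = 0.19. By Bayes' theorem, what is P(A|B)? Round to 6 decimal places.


P(A|B) = P(B|A)*P(A) / P(B), P(B) = P(B|A)*P(A) + P(B|not A)*P(not A)
P(B|A)*P(A) = 0.626 * 0.031 = 0.019406
P(B|not A)*P(not A) = 0.19 * 0.969 = 0.18411
P(B) = 0.019406 + 0.18411 = 0.203516
P(A|B) = 0.019406 / 0.203516 ≈ 0.09535368

0.095354


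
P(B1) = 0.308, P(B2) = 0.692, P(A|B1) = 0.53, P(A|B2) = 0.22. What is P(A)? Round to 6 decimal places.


P(A) = P(A|B1)*P(B1) + P(A|B2)*P(B2)
P(A|B1)*P(B1) = 0.53 * 0.308 = 0.16324
P(A|B2)*P(B2) = 0.22 * 0.692 = 0.15224
P(A) = 0.16324 + 0.15224 = 0.31548

0.315480


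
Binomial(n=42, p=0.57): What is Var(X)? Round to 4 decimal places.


Var = n*p*(1-p) = 42 * 0.57 * 0.43 = 10.2942

10.2942


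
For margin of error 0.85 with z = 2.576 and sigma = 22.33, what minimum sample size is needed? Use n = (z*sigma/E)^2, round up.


z*sigma/E = 2.576 * 22.33 / 0.85 ≈ 67.673035
(z*sigma/E)^2 ≈ 4579.639706
round up: n = 4580

4580


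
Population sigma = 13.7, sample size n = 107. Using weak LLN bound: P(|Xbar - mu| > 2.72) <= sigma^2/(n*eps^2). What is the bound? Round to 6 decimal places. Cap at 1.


bound = min(1, sigma^2/(n*eps^2))
sigma^2 = 13.7^2 = 187.69
n*eps^2 = 107 * 2.72^2 = 107 * 7.3984 = 791.6288
sigma^2/(n*eps^2) = 187.69 / 791.6288 ≈ 0.23709345

0.237093


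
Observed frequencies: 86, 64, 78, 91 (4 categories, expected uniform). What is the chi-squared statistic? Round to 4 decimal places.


chi2 = sum((O-E)^2/E), E = total/4
total = 319, E = 319/4 = 79.75
(86 - 79.75)^2 / 79.75 = 39.0625 / 79.75 = 625/1276 ≈ 0.489812
(64 - 79.75)^2 / 79.75 = 248.0625 / 79.75 = 3969/1276 ≈ 3.110502
(78 - 79.75)^2 / 79.75 = 3.0625 / 79.75 = 49/1276 ≈ 0.038401
(91 - 79.75)^2 / 79.75 = 126.5625 / 79.75 = 2025/1276 ≈ 1.586991
chi2 = 1667/319 ≈ 5.225705

5.2257


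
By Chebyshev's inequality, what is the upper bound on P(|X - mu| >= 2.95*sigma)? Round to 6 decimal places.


P <= 1/k^2
k^2 = 2.95^2 = 8.7025
1/k^2 = 1 / 8.7025 = 400/3481 ≈ 0.11490951

0.114910


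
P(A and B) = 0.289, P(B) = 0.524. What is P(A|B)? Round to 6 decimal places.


P(A|B) = P(A and B) / P(B) = 0.289 / 0.524 = 289/524 ≈ 0.55152672

0.551527


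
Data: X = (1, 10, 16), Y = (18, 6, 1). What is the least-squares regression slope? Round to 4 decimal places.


b = sum((xi-xbar)(yi-ybar)) / sum((xi-xbar)^2)
n = 3, xbar = 27/3 = 9, ybar = 25/3 ≈ 8.333333
Sxy = sum((xi-xbar)(yi-ybar)) = -131
Sxx = sum((xi-xbar)^2) = 114
b = Sxy / Sxx = -131/114 ≈ -1.149123

-1.1491


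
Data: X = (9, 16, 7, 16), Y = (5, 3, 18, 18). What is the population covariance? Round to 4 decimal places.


Cov = (1/n)*sum((xi-xbar)(yi-ybar))
n = 4, xbar = 48/4 = 12, ybar = 44/4 = 11
sum((xi-xbar)(yi-ybar)) = -21
Cov = -21 / 4 = -5.25

-5.2500


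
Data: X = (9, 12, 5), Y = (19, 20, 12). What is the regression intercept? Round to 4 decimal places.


a = ybar - b*xbar, where b = sum((xi-xbar)(yi-ybar)) / sum((xi-xbar)^2)
n = 3, xbar = 26/3 ≈ 8.666667, ybar = 51/3 = 17
Sxy = sum((xi-xbar)(yi-ybar)) = 29
Sxx = sum((xi-xbar)^2) = 74/3 ≈ 24.666667
b = Sxy / Sxx = 87/74 ≈ 1.175676
a = 17 - 1.175676 * 8.666667 = 252/37 ≈ 6.810811

6.8108


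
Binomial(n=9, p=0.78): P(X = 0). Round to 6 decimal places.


P = C(n,k) * p^k * (1-p)^(n-k)
C(9,0) = 1
p^k = 0.78^0 = 1
(1-p)^(n-k) = 0.22^9 ≈ 0.000001207269
P = 1 * 1 * 0.000001207269 ≈ 0.000001

0.000001


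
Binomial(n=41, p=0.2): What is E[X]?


E[X] = n*p = 41 * 0.2 = 8.2

8.2
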